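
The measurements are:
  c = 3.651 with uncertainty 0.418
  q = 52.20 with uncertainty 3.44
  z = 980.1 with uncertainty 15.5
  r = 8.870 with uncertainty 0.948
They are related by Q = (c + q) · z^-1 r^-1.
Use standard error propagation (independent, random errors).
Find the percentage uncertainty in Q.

12.5%

Let u = c + q = 55.85. δu = √(δc² + δq²) = √(0.175 + 11.8) = 3.47, so δu/u = 0.0620.
Q is then a monomial in u, z, r:
δQ/Q = √((δu/u)² + (-1·δz/z)² + (-1·δr/r)²) = √(0.00385 + 0.000250 + 0.0114) = 0.125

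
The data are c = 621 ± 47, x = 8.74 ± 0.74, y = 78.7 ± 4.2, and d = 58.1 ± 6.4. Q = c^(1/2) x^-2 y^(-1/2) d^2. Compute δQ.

Since Q is a product/quotient, work with relative uncertainties:
  (½·δc/c)² = (0.5×0.0757)² = 0.00143;  (-2·δx/x)² = (-2×0.0847)² = 0.0287;  (−½·δy/y)² = (-0.5×0.0534)² = 0.000712;  (2·δd/d)² = (2×0.110)² = 0.0485
δQ/Q = √(0.0794) = 0.282
Q = 124, so δQ = 0.282 × 124 = 35.0.

35.0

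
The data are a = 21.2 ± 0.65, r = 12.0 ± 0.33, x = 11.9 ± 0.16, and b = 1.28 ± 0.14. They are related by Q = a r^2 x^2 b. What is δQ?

Q is a product of powers, so relative uncertainties combine in quadrature:
  (1·δa/a)² = (1×0.0307)² = 0.000940;  (2·δr/r)² = (2×0.0275)² = 0.00302;  (2·δx/x)² = (2×0.0134)² = 0.000723;  (1·δb/b)² = (1×0.109)² = 0.0120
δQ/Q = √(0.0167) = 0.129
Q = 5.53e+05, so δQ = 0.129 × 5.53e+05 = 71400.

71400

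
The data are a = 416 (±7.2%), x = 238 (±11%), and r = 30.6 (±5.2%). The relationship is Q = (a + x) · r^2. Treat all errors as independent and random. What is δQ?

73800

Let u = a + x = 654. δu = √(δa² + δx²) = √(897 + 685) = 39.8, so δu/u = 0.0608.
Q is then a monomial in u, r:
δQ/Q = √((δu/u)² + (2·δr/r)²) = √(0.00370 + 0.0108) = 0.120
Q = 6.12e+05, so δQ = 0.120 × 6.12e+05 = 73800.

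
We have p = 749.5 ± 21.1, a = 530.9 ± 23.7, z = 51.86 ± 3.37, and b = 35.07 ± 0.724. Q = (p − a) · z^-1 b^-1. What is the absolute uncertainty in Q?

Let u = p − a = 218.6. δu = √(δp² + δa²) = √(445 + 562) = 31.7, so δu/u = 0.145.
Q is then a monomial in u, z, b:
δQ/Q = √((δu/u)² + (-1·δz/z)² + (-1·δb/b)²) = √(0.0211 + 0.00422 + 0.000426) = 0.160
Q = 0.1202, so δQ = 0.160 × 0.1202 = 0.0193.

0.0193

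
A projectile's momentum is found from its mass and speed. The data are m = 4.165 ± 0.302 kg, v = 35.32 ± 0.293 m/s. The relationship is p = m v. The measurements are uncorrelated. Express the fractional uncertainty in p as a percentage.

p is a product of powers, so relative uncertainties combine in quadrature:
  (1·δm/m)² = (1×0.0725)² = 0.00526;  (1·δv/v)² = (1×0.00830)² = 6.88e-05
δp/p = √(0.00533) = 0.0730

7.30%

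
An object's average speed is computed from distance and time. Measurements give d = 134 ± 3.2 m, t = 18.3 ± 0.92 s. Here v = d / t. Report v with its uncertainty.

For a monomial v ∝ d, t^-1, fractional errors add in quadrature:
  (1·δd/d)² = (1×0.0239)² = 0.000570;  (-1·δt/t)² = (-1×0.0503)² = 0.00253
δv/v = √(0.00310) = 0.0557
v = 7.32 m/s, so δv = 0.0557 × 7.32 = 0.408 m/s.

7.32 ± 0.408 m/s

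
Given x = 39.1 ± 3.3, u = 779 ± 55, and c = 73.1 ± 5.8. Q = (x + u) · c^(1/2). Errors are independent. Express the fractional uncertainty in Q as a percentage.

Let w = x + u = 818. δw = √(δx² + δu²) = √(10.9 + 3020) = 55.1, so δw/w = 0.0673.
Q is then a monomial in w, c:
δQ/Q = √((δw/w)² + (½·δc/c)²) = √(0.00454 + 0.00157) = 0.0782

7.82%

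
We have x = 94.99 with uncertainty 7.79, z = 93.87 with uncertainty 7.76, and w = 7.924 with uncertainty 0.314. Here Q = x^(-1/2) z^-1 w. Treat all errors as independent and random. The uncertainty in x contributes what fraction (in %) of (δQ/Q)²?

16.7%

(δQ/Q)² = (−½·δx/x)² + (-1·δz/z)² + (1·δw/w)²
  x term: (-0.5×0.0820)² = 0.00168
  z term: (-1×0.0827)² = 0.00683
  w term: (1×0.0396)² = 0.00157
Total = 0.0101. Share from x = 0.00168/0.0101 = 0.167.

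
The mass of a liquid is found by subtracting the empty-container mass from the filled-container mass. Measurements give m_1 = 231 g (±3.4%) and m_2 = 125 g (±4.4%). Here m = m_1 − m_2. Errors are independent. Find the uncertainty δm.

9.59 g

Each term contributes (cᵢ δxᵢ)² to (δm)²:
  (δm_1)² = 61.7;  (δm_2)² = 30.3
δm = √(91.9) = 9.59 g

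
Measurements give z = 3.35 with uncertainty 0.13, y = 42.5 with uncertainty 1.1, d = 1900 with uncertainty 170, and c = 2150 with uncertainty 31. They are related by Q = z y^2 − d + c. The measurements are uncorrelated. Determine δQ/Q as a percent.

Let p = z·y^2 = 6050. δp/p = √((1·δz/z)² + (2·δy/y)²) = √(0.00151 + 0.00268) = 0.0647, so δp = 391.
Q = p − d + c: δQ = √(δp² + δd² + δc²) = √(1.53e+05 + 28900 + 961) = 428
Q = 6300, so δQ/Q = 428/6300 = 0.0679.

6.79%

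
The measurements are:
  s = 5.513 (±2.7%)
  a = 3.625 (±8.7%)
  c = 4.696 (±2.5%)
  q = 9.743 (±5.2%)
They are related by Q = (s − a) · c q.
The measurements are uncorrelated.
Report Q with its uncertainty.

Let u = s − a = 1.888. δu = √(δs² + δa²) = √(0.0222 + 0.0995) = 0.349, so δu/u = 0.185.
Q is then a monomial in u, c, q:
δQ/Q = √((δu/u)² + (1·δc/c)² + (1·δq/q)²) = √(0.0341 + 0.000625 + 0.00270) = 0.194
Q = 86.38, so δQ = 0.194 × 86.38 = 16.7.

86.38 ± 16.7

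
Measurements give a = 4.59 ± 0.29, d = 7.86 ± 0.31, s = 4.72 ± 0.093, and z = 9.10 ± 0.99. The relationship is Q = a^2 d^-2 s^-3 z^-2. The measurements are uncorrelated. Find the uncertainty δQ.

1.06e-05

For a monomial Q ∝ a^2, d^-2, s^-3, z^-2, fractional errors add in quadrature:
  (2·δa/a)² = (2×0.0632)² = 0.0160;  (-2·δd/d)² = (-2×0.0394)² = 0.00622;  (-3·δs/s)² = (-3×0.0197)² = 0.00349;  (-2·δz/z)² = (-2×0.109)² = 0.0473
δQ/Q = √(0.0730) = 0.270
Q = 3.92e-05, so δQ = 0.270 × 3.92e-05 = 1.06e-05.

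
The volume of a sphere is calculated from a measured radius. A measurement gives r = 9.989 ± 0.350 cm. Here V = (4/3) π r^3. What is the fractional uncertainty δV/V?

V ∝ r^3, so δV/V = |3| · δr/r = 3 × 0.0350 = 0.105.

0.105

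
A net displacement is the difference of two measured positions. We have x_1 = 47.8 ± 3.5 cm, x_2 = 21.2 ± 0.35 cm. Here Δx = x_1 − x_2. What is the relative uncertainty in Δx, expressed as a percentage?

Sums and differences: (δΔx)² = Σ (cᵢ δxᵢ)².
  (δx_1)² = 12.2;  (δx_2)² = 0.122
δΔx = √(12.4) = 3.52 cm
Δx = 26.6 cm, so δΔx/Δx = 3.52/26.6 = 0.132.

13.2%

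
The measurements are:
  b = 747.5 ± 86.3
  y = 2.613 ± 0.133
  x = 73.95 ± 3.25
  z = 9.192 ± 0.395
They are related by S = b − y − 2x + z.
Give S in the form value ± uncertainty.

606.2 ± 86.5

Each term contributes (cᵢ δxᵢ)² to (δS)²:
  (δb)² = 7450;  (δy)² = 0.0177;  (2·δx)² = 42.2;  (δz)² = 0.156
δS = √(7490) = 86.5
S = 606.2.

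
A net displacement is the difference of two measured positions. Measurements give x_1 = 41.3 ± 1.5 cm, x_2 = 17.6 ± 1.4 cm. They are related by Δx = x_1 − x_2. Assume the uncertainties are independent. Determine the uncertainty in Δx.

2.05 cm

Sums and differences: (δΔx)² = Σ (cᵢ δxᵢ)².
  (δx_1)² = 2.25;  (δx_2)² = 1.96
δΔx = √(4.21) = 2.05 cm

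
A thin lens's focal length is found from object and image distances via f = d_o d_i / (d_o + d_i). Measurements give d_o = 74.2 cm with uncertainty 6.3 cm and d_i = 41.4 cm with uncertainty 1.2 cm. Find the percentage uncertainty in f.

3.56%

∂f/∂d_o = (d_i/(d_o+d_i))² = 0.128;  ∂f/∂d_i = (d_o/(d_o+d_i))² = 0.412
δf = √((∂f/∂d_o · δd_o)² + (∂f/∂d_i · δd_i)²) = √(0.653 + 0.244) = 0.947 cm
f = 26.6 cm, so δf/f = 0.947/26.6 = 0.0356.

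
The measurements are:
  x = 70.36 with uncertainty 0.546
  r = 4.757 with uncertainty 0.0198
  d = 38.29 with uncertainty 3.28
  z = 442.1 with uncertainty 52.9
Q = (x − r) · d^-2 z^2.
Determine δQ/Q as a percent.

29.4%

Let u = x − r = 65.60. δu = √(δx² + δr²) = √(0.298 + 0.000392) = 0.546, so δu/u = 0.00833.
Q is then a monomial in u, d, z:
δQ/Q = √((δu/u)² + (-2·δd/d)² + (2·δz/z)²) = √(6.94e-05 + 0.0294 + 0.0573) = 0.294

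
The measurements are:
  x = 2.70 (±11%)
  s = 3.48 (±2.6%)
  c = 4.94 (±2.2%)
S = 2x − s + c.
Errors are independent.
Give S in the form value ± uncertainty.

6.86 ± 0.611

Each term contributes (cᵢ δxᵢ)² to (δS)²:
  (2·δx)² = 0.353;  (δs)² = 0.00819;  (δc)² = 0.0118
δS = √(0.373) = 0.611
S = 6.86.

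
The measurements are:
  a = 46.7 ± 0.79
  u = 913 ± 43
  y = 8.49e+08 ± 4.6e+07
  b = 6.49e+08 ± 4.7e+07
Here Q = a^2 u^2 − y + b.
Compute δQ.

1.93e+08

Let p = a^2·u^2 = 1.82e+09. δp/p = √((2·δa/a)² + (2·δu/u)²) = √(0.00114 + 0.00887) = 0.100, so δp = 1.82e+08.
Q = p − y + b: δQ = √(δp² + δy² + δb²) = √(3.31e+16 + 2.12e+15 + 2.21e+15) = 1.93e+08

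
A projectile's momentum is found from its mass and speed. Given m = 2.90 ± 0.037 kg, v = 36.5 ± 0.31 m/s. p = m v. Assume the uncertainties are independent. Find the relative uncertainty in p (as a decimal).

0.0153

Relative error in a monomial: (δp/p)² = Σ (nᵢ · δxᵢ/xᵢ)².
  (1·δm/m)² = (1×0.0128)² = 0.000163;  (1·δv/v)² = (1×0.00849)² = 7.21e-05
δp/p = √(0.000235) = 0.0153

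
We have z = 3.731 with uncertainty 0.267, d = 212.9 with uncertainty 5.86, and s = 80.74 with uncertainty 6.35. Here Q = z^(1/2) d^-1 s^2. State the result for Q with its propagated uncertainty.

Q is a product of powers, so relative uncertainties combine in quadrature:
  (½·δz/z)² = (0.5×0.0716)² = 0.00128;  (-1·δd/d)² = (-1×0.0275)² = 0.000758;  (2·δs/s)² = (2×0.0786)² = 0.0247
δQ/Q = √(0.0268) = 0.164
Q = 59.14, so δQ = 0.164 × 59.14 = 9.68.

59.14 ± 9.68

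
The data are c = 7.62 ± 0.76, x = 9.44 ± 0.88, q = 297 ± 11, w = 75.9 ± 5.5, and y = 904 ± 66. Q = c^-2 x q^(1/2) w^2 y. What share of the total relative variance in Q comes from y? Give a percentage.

(δQ/Q)² = (-2·δc/c)² + (1·δx/x)² + (½·δq/q)² + (2·δw/w)² + (1·δy/y)²
  c term: (-2×0.0997)² = 0.0398
  x term: (1×0.0932)² = 0.00869
  q term: (0.5×0.0370)² = 0.000343
  w term: (2×0.0725)² = 0.0210
  y term: (1×0.0730)² = 0.00533
Total = 0.0752. Share from y = 0.00533/0.0752 = 0.0709.

7.09%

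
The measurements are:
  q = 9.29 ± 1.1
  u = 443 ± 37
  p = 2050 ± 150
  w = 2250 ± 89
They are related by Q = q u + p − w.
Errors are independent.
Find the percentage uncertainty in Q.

15.9%

Let h = q·u = 4120. δh/h = √((1·δq/q)² + (1·δu/u)²) = √(0.0140 + 0.00698) = 0.145, so δh = 596.
Q = h + p − w: δQ = √(δh² + δp² + δw²) = √(3.56e+05 + 22500 + 7920) = 621
Q = 3920, so δQ/Q = 621/3920 = 0.159.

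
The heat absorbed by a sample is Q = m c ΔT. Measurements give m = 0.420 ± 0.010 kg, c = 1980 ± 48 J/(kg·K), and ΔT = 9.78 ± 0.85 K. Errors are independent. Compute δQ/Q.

Relative error in a monomial: (δQ/Q)² = Σ (nᵢ · δxᵢ/xᵢ)².
  (1·δm/m)² = (1×0.0238)² = 0.000567;  (1·δc/c)² = (1×0.0242)² = 0.000588;  (1·δΔT/ΔT)² = (1×0.0869)² = 0.00755
δQ/Q = √(0.00871) = 0.0933

0.0933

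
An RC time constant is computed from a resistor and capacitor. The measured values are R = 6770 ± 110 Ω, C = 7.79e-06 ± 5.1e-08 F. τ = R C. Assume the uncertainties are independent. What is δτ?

Since τ is a product/quotient, work with relative uncertainties:
  (1·δR/R)² = (1×0.0162)² = 0.000264;  (1·δC/C)² = (1×0.00655)² = 4.29e-05
δτ/τ = √(0.000307) = 0.0175
τ = 0.0527 s, so δτ = 0.0175 × 0.0527 = 0.000924 s.

0.000924 s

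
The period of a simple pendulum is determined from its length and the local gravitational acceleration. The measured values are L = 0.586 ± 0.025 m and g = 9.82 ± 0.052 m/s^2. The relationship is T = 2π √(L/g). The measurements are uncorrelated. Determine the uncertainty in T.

For a monomial T ∝ L^(1/2), g^(-1/2), fractional errors add in quadrature:
  (½·δL/L)² = (0.5×0.0427)² = 0.000455;  (−½·δg/g)² = (-0.5×0.00530)² = 7.01e-06
δT/T = √(0.000462) = 0.0215
T = 1.53 s, so δT = 0.0215 × 1.53 = 0.0330 s.

0.0330 s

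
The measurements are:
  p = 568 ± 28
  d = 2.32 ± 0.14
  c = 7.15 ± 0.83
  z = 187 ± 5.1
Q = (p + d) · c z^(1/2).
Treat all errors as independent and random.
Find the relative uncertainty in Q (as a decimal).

0.127

Let u = p + d = 570. δu = √(δp² + δd²) = √(784 + 0.0196) = 28.0, so δu/u = 0.0491.
Q is then a monomial in u, c, z:
δQ/Q = √((δu/u)² + (1·δc/c)² + (½·δz/z)²) = √(0.00241 + 0.0135 + 0.000186) = 0.127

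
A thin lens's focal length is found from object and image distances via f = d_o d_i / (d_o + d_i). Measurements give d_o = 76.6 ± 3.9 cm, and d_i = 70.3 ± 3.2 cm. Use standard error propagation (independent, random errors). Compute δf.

∂f/∂d_o = (d_i/(d_o+d_i))² = 0.229;  ∂f/∂d_i = (d_o/(d_o+d_i))² = 0.272
δf = √((∂f/∂d_o · δd_o)² + (∂f/∂d_i · δd_i)²) = √(0.798 + 0.757) = 1.25 cm

1.25 cm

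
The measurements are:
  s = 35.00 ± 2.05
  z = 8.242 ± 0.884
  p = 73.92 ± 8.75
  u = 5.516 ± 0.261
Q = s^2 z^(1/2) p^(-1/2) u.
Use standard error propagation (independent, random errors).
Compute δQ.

337

Q is a product of powers, so relative uncertainties combine in quadrature:
  (2·δs/s)² = (2×0.0586)² = 0.0137;  (½·δz/z)² = (0.5×0.107)² = 0.00288;  (−½·δp/p)² = (-0.5×0.118)² = 0.00350;  (1·δu/u)² = (1×0.0473)² = 0.00224
δQ/Q = √(0.0223) = 0.149
Q = 2256, so δQ = 0.149 × 2256 = 337.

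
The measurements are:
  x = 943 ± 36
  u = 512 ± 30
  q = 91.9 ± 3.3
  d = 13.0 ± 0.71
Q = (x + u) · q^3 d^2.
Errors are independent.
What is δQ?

2.99e+10

Let w = x + u = 1460. δw = √(δx² + δu²) = √(1300 + 900) = 46.9, so δw/w = 0.0322.
Q is then a monomial in w, q, d:
δQ/Q = √((δw/w)² + (3·δq/q)² + (2·δd/d)²) = √(0.00104 + 0.0116 + 0.0119) = 0.157
Q = 1.91e+11, so δQ = 0.157 × 1.91e+11 = 2.99e+10.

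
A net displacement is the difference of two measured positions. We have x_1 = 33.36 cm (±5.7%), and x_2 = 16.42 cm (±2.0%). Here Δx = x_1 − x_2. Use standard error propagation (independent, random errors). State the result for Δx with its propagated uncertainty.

Each term contributes (cᵢ δxᵢ)² to (δΔx)²:
  (δx_1)² = 3.62;  (δx_2)² = 0.108
δΔx = √(3.72) = 1.93 cm
Δx = 16.94 cm.

16.94 ± 1.93 cm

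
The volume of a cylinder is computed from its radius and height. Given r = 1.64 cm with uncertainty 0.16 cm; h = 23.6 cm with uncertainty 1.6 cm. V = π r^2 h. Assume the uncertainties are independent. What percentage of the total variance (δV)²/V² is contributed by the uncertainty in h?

10.8%

(δV/V)² = (2·δr/r)² + (1·δh/h)²
  r term: (2×0.0976)² = 0.0381
  h term: (1×0.0678)² = 0.00460
Total = 0.0427. Share from h = 0.00460/0.0427 = 0.108.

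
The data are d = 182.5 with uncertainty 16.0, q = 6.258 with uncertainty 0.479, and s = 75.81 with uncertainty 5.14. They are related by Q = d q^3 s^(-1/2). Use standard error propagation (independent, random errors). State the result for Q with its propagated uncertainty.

5137 ± 1270

Q is a product of powers, so relative uncertainties combine in quadrature:
  (1·δd/d)² = (1×0.0877)² = 0.00769;  (3·δq/q)² = (3×0.0765)² = 0.0527;  (−½·δs/s)² = (-0.5×0.0678)² = 0.00115
δQ/Q = √(0.0616) = 0.248
Q = 5137, so δQ = 0.248 × 5137 = 1270.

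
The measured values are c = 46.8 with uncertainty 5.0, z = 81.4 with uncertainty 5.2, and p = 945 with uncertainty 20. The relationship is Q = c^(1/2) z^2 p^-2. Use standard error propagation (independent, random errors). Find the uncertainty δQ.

For a monomial Q ∝ c^(1/2), z^2, p^-2, fractional errors add in quadrature:
  (½·δc/c)² = (0.5×0.107)² = 0.00285;  (2·δz/z)² = (2×0.0639)² = 0.0163;  (-2·δp/p)² = (-2×0.0212)² = 0.00179
δQ/Q = √(0.0210) = 0.145
Q = 0.0508, so δQ = 0.145 × 0.0508 = 0.00735.

0.00735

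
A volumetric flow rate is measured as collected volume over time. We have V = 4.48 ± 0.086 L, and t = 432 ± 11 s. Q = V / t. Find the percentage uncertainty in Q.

Since Q is a product/quotient, work with relative uncertainties:
  (1·δV/V)² = (1×0.0192)² = 0.000369;  (-1·δt/t)² = (-1×0.0255)² = 0.000648
δQ/Q = √(0.00102) = 0.0319

3.19%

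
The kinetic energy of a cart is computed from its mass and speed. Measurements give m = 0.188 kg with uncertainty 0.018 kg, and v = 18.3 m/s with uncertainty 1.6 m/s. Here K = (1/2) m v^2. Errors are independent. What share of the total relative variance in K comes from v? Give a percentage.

76.9%

(δK/K)² = (1·δm/m)² + (2·δv/v)²
  m term: (1×0.0957)² = 0.00917
  v term: (2×0.0874)² = 0.0306
Total = 0.0397. Share from v = 0.0306/0.0397 = 0.769.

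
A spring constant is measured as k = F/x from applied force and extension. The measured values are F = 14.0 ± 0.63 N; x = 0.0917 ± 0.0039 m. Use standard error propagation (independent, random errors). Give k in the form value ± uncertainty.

153 ± 9.45 N/m

Each factor contributes (exponent × relative error)² to (δk/k)²:
  (1·δF/F)² = (1×0.0450)² = 0.00202;  (-1·δx/x)² = (-1×0.0425)² = 0.00181
δk/k = √(0.00383) = 0.0619
k = 153 N/m, so δk = 0.0619 × 153 = 9.45 N/m.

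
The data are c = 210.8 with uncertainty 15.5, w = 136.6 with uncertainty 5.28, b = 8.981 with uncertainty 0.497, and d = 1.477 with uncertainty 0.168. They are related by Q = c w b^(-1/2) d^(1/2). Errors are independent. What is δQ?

For a monomial Q ∝ c, w, b^(-1/2), d^(1/2), fractional errors add in quadrature:
  (1·δc/c)² = (1×0.0735)² = 0.00541;  (1·δw/w)² = (1×0.0387)² = 0.00149;  (−½·δb/b)² = (-0.5×0.0553)² = 0.000766;  (½·δd/d)² = (0.5×0.114)² = 0.00323
δQ/Q = √(0.0109) = 0.104
Q = 11680, so δQ = 0.104 × 11680 = 1220.

1220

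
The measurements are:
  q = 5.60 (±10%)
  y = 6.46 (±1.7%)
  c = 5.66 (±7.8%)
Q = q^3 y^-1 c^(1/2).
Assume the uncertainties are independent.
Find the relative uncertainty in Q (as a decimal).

0.303

Since Q is a product/quotient, work with relative uncertainties:
  (3·δq/q)² = (3×0.100)² = 0.0900;  (-1·δy/y)² = (-1×0.0170)² = 0.000289;  (½·δc/c)² = (0.5×0.0780)² = 0.00152
δQ/Q = √(0.0918) = 0.303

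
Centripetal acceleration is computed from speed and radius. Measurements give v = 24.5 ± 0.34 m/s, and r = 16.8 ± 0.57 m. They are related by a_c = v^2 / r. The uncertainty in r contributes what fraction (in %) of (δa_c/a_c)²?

(δa_c/a_c)² = (2·δv/v)² + (-1·δr/r)²
  v term: (2×0.0139)² = 0.000770
  r term: (-1×0.0339)² = 0.00115
Total = 0.00192. Share from r = 0.00115/0.00192 = 0.599.

59.9%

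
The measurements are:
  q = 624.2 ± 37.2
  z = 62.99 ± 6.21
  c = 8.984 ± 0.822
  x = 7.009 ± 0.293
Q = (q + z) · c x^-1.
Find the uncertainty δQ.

Let u = q + z = 687.2. δu = √(δq² + δz²) = √(1380 + 38.6) = 37.7, so δu/u = 0.0549.
Q is then a monomial in u, c, x:
δQ/Q = √((δu/u)² + (1·δc/c)² + (-1·δx/x)²) = √(0.00301 + 0.00837 + 0.00175) = 0.115
Q = 880.8, so δQ = 0.115 × 880.8 = 101.

101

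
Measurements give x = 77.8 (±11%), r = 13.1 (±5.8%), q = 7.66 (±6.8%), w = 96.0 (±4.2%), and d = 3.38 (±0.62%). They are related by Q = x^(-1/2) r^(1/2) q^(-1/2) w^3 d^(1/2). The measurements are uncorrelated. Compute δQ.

34900

Since Q is a product/quotient, work with relative uncertainties:
  (−½·δx/x)² = (-0.5×0.110)² = 0.00302;  (½·δr/r)² = (0.5×0.0580)² = 0.000841;  (−½·δq/q)² = (-0.5×0.0680)² = 0.00116;  (3·δw/w)² = (3×0.0420)² = 0.0159;  (½·δd/d)² = (0.5×0.00620)² = 9.61e-06
δQ/Q = √(0.0209) = 0.145
Q = 2.41e+05, so δQ = 0.145 × 2.41e+05 = 34900.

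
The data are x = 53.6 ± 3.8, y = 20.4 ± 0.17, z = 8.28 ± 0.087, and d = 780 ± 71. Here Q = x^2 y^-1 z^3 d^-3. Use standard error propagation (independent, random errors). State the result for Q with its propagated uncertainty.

Products/powers → add relative errors in quadrature, weighted by exponent:
  (2·δx/x)² = (2×0.0709)² = 0.0201;  (-1·δy/y)² = (-1×0.00833)² = 6.94e-05;  (3·δz/z)² = (3×0.0105)² = 0.000994;  (-3·δd/d)² = (-3×0.0910)² = 0.0746
δQ/Q = √(0.0957) = 0.309
Q = 0.000168, so δQ = 0.309 × 0.000168 = 5.21e-05.

(1.68 ± 0.521) × 10^-4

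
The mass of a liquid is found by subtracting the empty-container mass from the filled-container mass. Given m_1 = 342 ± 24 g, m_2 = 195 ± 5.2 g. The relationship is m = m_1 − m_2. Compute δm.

Each term contributes (cᵢ δxᵢ)² to (δm)²:
  (δm_1)² = 576;  (δm_2)² = 27.0
δm = √(603) = 24.6 g

24.6 g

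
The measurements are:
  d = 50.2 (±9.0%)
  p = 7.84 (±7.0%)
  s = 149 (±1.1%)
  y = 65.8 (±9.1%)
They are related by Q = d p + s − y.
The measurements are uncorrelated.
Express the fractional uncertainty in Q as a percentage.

Let w = d·p = 394. δw/w = √((1·δd/d)² + (1·δp/p)²) = √(0.00810 + 0.00490) = 0.114, so δw = 44.9.
Q = w + s − y: δQ = √(δw² + δs² + δy²) = √(2010 + 2.69 + 35.9) = 45.3
Q = 477, so δQ/Q = 45.3/477 = 0.0950.

9.50%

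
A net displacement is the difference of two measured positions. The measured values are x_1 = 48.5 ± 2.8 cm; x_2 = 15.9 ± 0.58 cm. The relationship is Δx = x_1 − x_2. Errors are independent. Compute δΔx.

2.86 cm

Absolute uncertainties add in quadrature for a linear combination:
  (δx_1)² = 7.84;  (δx_2)² = 0.336
δΔx = √(8.18) = 2.86 cm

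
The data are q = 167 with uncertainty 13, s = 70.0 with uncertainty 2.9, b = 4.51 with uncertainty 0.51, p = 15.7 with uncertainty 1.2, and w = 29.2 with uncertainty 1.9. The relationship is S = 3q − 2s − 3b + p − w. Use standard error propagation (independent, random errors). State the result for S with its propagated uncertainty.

334 ± 39.5

Absolute uncertainties add in quadrature for a linear combination:
  (3·δq)² = 1520;  (2·δs)² = 33.6;  (3·δb)² = 2.34;  (δp)² = 1.44;  (δw)² = 3.61
δS = √(1560) = 39.5
S = 334.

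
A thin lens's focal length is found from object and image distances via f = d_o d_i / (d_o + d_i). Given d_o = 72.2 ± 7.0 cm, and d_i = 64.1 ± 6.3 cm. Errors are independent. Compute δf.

∂f/∂d_o = (d_i/(d_o+d_i))² = 0.221;  ∂f/∂d_i = (d_o/(d_o+d_i))² = 0.281
δf = √((∂f/∂d_o · δd_o)² + (∂f/∂d_i · δd_i)²) = √(2.40 + 3.12) = 2.35 cm

2.35 cm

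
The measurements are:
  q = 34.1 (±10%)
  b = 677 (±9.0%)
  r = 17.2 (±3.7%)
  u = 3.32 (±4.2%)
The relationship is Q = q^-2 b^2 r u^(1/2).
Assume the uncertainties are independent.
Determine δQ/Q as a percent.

Products/powers → add relative errors in quadrature, weighted by exponent:
  (-2·δq/q)² = (-2×0.100)² = 0.0400;  (2·δb/b)² = (2×0.0900)² = 0.0324;  (1·δr/r)² = (1×0.0370)² = 0.00137;  (½·δu/u)² = (0.5×0.0420)² = 0.000441
δQ/Q = √(0.0742) = 0.272

27.2%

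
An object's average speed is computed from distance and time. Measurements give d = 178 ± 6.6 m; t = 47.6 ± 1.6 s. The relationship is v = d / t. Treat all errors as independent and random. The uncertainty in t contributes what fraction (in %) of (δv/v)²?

45.1%

(δv/v)² = (1·δd/d)² + (-1·δt/t)²
  d term: (1×0.0371)² = 0.00137
  t term: (-1×0.0336)² = 0.00113
Total = 0.00250. Share from t = 0.00113/0.00250 = 0.451.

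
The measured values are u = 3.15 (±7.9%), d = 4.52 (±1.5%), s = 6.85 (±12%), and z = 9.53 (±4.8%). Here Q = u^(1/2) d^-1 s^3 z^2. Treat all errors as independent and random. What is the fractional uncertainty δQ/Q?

0.375

Q is a product of powers, so relative uncertainties combine in quadrature:
  (½·δu/u)² = (0.5×0.0790)² = 0.00156;  (-1·δd/d)² = (-1×0.0150)² = 0.000225;  (3·δs/s)² = (3×0.120)² = 0.130;  (2·δz/z)² = (2×0.0480)² = 0.00922
δQ/Q = √(0.141) = 0.375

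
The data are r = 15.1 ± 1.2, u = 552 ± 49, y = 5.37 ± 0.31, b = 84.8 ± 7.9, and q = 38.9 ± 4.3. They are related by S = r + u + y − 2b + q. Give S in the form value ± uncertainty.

442 ± 51.7

For a sum/difference, combine absolute errors in quadrature:
  (δr)² = 1.44;  (δu)² = 2400;  (δy)² = 0.0961;  (2·δb)² = 250;  (δq)² = 18.5
δS = √(2670) = 51.7
S = 442.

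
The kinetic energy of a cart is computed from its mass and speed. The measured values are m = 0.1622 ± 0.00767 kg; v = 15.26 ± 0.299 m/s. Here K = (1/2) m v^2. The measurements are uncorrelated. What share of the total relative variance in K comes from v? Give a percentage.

(δK/K)² = (1·δm/m)² + (2·δv/v)²
  m term: (1×0.0473)² = 0.00224
  v term: (2×0.0196)² = 0.00154
Total = 0.00377. Share from v = 0.00154/0.00377 = 0.407.

40.7%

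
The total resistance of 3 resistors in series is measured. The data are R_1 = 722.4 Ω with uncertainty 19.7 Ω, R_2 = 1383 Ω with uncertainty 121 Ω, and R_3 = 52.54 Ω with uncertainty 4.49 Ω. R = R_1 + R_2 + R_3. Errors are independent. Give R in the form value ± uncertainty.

2158 ± 123 Ω

Sums and differences: (δR)² = Σ (cᵢ δxᵢ)².
  (δR_1)² = 388;  (δR_2)² = 14600;  (δR_3)² = 20.2
δR = √(15000) = 123 Ω
R = 2158 Ω.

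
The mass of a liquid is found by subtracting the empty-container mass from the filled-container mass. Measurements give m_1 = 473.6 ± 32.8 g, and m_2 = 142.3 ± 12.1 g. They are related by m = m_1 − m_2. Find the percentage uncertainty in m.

10.6%

For a sum/difference, combine absolute errors in quadrature:
  (δm_1)² = 1080;  (δm_2)² = 146
δm = √(1220) = 35.0 g
m = 331.3 g, so δm/m = 35.0/331.3 = 0.106.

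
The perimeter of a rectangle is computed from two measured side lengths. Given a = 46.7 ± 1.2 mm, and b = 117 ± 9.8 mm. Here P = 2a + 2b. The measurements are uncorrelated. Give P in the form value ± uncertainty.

327 ± 19.7 mm

Each term contributes (cᵢ δxᵢ)² to (δP)²:
  (2·δa)² = 5.76;  (2·δb)² = 384
δP = √(390) = 19.7 mm
P = 327 mm.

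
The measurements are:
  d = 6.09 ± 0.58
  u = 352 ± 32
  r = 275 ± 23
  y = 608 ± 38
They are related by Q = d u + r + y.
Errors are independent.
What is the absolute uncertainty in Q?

286

Let p = d·u = 2140. δp/p = √((1·δd/d)² + (1·δu/u)²) = √(0.00907 + 0.00826) = 0.132, so δp = 282.
Q = p + r + y: δQ = √(δp² + δr² + δy²) = √(79700 + 529 + 1440) = 286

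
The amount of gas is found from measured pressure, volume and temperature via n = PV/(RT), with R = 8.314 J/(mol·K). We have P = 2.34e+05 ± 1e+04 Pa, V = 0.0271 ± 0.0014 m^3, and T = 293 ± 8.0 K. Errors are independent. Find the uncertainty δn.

n is a product of powers, so relative uncertainties combine in quadrature:
  (1·δP/P)² = (1×0.0427)² = 0.00183;  (1·δV/V)² = (1×0.0517)² = 0.00267;  (-1·δT/T)² = (-1×0.0273)² = 0.000745
δn/n = √(0.00524) = 0.0724
n = 2.60 mol, so δn = 0.0724 × 2.60 = 0.188 mol.

0.188 mol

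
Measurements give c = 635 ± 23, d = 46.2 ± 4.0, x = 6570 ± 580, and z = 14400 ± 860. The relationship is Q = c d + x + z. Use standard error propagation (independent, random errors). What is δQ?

2940

Let p = c·d = 29300. δp/p = √((1·δc/c)² + (1·δd/d)²) = √(0.00131 + 0.00750) = 0.0939, so δp = 2750.
Q = p + x + z: δQ = √(δp² + δx² + δz²) = √(7.58e+06 + 3.36e+05 + 7.4e+05) = 2940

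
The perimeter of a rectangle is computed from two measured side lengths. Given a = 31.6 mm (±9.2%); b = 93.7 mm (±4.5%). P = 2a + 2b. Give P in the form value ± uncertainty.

251 ± 10.2 mm

For a sum/difference, combine absolute errors in quadrature:
  (2·δa)² = 33.8;  (2·δb)² = 71.1
δP = √(105) = 10.2 mm
P = 251 mm.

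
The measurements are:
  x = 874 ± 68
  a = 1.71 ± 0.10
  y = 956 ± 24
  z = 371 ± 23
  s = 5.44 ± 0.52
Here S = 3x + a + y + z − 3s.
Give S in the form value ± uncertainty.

3930 ± 207

Absolute uncertainties add in quadrature for a linear combination:
  (3·δx)² = 41600;  (δa)² = 0.0100;  (δy)² = 576;  (δz)² = 529;  (3·δs)² = 2.43
δS = √(42700) = 207
S = 3930.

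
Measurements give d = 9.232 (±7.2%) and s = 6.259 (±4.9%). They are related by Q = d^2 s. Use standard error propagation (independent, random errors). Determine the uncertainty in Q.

Since Q is a product/quotient, work with relative uncertainties:
  (2·δd/d)² = (2×0.0720)² = 0.0207;  (1·δs/s)² = (1×0.0490)² = 0.00240
δQ/Q = √(0.0231) = 0.152
Q = 533.5, so δQ = 0.152 × 533.5 = 81.1.

81.1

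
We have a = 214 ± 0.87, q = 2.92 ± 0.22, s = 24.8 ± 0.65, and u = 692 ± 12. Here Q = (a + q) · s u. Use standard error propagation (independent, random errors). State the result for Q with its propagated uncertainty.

(3.72 ± 0.118) × 10^6

Let w = a + q = 217. δw = √(δa² + δq²) = √(0.757 + 0.0484) = 0.897, so δw/w = 0.00414.
Q is then a monomial in w, s, u:
δQ/Q = √((δw/w)² + (1·δs/s)² + (1·δu/u)²) = √(1.71e-05 + 0.000687 + 0.000301) = 0.0317
Q = 3.72e+06, so δQ = 0.0317 × 3.72e+06 = 1.18e+05.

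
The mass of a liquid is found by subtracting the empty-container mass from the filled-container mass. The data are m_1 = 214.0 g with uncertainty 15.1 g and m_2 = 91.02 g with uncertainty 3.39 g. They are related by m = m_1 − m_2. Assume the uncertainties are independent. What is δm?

Each term contributes (cᵢ δxᵢ)² to (δm)²:
  (δm_1)² = 228;  (δm_2)² = 11.5
δm = √(240) = 15.5 g

15.5 g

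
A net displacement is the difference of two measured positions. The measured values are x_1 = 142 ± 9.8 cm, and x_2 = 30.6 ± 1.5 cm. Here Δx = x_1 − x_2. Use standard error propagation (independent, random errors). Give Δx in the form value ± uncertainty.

111 ± 9.91 cm

Sums and differences: (δΔx)² = Σ (cᵢ δxᵢ)².
  (δx_1)² = 96.0;  (δx_2)² = 2.25
δΔx = √(98.3) = 9.91 cm
Δx = 111 cm.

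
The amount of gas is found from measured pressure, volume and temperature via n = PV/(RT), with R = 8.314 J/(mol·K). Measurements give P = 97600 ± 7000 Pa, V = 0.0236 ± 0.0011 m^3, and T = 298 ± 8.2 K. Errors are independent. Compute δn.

0.0835 mol

Since n is a product/quotient, work with relative uncertainties:
  (1·δP/P)² = (1×0.0717)² = 0.00514;  (1·δV/V)² = (1×0.0466)² = 0.00217;  (-1·δT/T)² = (-1×0.0275)² = 0.000757
δn/n = √(0.00807) = 0.0899
n = 0.930 mol, so δn = 0.0899 × 0.930 = 0.0835 mol.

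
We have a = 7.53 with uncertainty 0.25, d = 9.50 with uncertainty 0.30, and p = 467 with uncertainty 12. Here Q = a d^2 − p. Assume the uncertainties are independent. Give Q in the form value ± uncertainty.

213 ± 50.0

Let w = a·d^2 = 680. δw/w = √((1·δa/a)² + (2·δd/d)²) = √(0.00110 + 0.00399) = 0.0714, so δw = 48.5.
Q = w − p: δQ = √(δw² + δp²) = √(2350 + 144) = 50.0
Q = 213.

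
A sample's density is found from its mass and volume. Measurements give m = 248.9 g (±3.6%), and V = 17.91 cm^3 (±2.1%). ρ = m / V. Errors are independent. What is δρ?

Relative error in a monomial: (δρ/ρ)² = Σ (nᵢ · δxᵢ/xᵢ)².
  (1·δm/m)² = (1×0.0360)² = 0.00130;  (-1·δV/V)² = (-1×0.0210)² = 0.000441
δρ/ρ = √(0.00174) = 0.0417
ρ = 13.90 g/cm^3, so δρ = 0.0417 × 13.90 = 0.579 g/cm^3.

0.579 g/cm^3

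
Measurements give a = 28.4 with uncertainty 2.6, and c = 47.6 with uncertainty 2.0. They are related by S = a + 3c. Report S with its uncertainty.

For a sum/difference, combine absolute errors in quadrature:
  (δa)² = 6.76;  (3·δc)² = 36.0
δS = √(42.8) = 6.54
S = 171.

171 ± 6.54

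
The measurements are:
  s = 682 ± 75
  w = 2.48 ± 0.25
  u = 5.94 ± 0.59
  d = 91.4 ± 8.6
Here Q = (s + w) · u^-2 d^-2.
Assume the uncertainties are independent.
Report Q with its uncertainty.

Let h = s + w = 684. δh = √(δs² + δw²) = √(5620 + 0.0625) = 75.0, so δh/h = 0.110.
Q is then a monomial in h, u, d:
δQ/Q = √((δh/h)² + (-2·δu/u)² + (-2·δd/d)²) = √(0.0120 + 0.0395 + 0.0354) = 0.295
Q = 0.00232, so δQ = 0.295 × 0.00232 = 0.000684.

0.00232 ± 0.000684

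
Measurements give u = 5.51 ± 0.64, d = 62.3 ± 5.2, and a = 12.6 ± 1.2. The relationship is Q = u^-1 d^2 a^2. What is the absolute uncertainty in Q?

31200

For a monomial Q ∝ u^-1, d^2, a^2, fractional errors add in quadrature:
  (-1·δu/u)² = (-1×0.116)² = 0.0135;  (2·δd/d)² = (2×0.0835)² = 0.0279;  (2·δa/a)² = (2×0.0952)² = 0.0363
δQ/Q = √(0.0776) = 0.279
Q = 1.12e+05, so δQ = 0.279 × 1.12e+05 = 31200.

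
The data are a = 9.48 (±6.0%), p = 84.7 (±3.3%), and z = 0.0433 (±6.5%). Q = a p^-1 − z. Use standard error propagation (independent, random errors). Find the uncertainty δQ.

Let w = a·p^-1 = 0.112. δw/w = √((1·δa/a)² + (-1·δp/p)²) = √(0.00360 + 0.00109) = 0.0685, so δw = 0.00766.
Q = w − z: δQ = √(δw² + δz²) = √(5.87e-05 + 7.92e-06) = 0.00816

0.00816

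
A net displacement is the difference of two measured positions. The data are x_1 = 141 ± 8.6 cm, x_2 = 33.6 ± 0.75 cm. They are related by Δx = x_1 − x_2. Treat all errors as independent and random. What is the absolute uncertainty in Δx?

8.63 cm

Each term contributes (cᵢ δxᵢ)² to (δΔx)²:
  (δx_1)² = 74.0;  (δx_2)² = 0.562
δΔx = √(74.5) = 8.63 cm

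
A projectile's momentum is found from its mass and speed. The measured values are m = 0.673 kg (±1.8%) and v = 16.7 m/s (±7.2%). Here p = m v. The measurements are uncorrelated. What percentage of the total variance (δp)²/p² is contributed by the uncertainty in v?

94.1%

(δp/p)² = (1·δm/m)² + (1·δv/v)²
  m term: (1×0.0180)² = 0.000324
  v term: (1×0.0720)² = 0.00518
Total = 0.00551. Share from v = 0.00518/0.00551 = 0.941.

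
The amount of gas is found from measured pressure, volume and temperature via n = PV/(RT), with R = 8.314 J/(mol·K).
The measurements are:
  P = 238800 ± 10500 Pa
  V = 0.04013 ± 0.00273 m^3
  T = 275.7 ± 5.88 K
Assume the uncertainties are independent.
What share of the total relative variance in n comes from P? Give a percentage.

(δn/n)² = (1·δP/P)² + (1·δV/V)² + (-1·δT/T)²
  P term: (1×0.0440)² = 0.00193
  V term: (1×0.0680)² = 0.00463
  T term: (-1×0.0213)² = 0.000455
Total = 0.00702. Share from P = 0.00193/0.00702 = 0.276.

27.6%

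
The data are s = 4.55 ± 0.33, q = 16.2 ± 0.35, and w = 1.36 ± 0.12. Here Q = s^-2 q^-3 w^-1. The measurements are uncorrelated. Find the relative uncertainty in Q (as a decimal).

For a monomial Q ∝ s^-2, q^-3, w^-1, fractional errors add in quadrature:
  (-2·δs/s)² = (-2×0.0725)² = 0.0210;  (-3·δq/q)² = (-3×0.0216)² = 0.00420;  (-1·δw/w)² = (-1×0.0882)² = 0.00779
δQ/Q = √(0.0330) = 0.182

0.182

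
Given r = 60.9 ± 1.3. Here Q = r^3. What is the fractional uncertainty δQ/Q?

Q ∝ r^3, so δQ/Q = |3| · δr/r = 3 × 0.0213 = 0.0640.

0.0640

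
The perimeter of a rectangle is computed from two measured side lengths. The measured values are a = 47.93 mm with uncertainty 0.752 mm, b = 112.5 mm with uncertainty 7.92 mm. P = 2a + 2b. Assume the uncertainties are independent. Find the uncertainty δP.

P is a linear combination, so absolute uncertainties add in quadrature:
  (2·δa)² = 2.26;  (2·δb)² = 251
δP = √(253) = 15.9 mm

15.9 mm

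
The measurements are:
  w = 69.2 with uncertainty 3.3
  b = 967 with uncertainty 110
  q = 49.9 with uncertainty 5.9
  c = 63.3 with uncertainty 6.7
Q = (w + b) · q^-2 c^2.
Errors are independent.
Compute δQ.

Let u = w + b = 1040. δu = √(δw² + δb²) = √(10.9 + 12100) = 110, so δu/u = 0.106.
Q is then a monomial in u, q, c:
δQ/Q = √((δu/u)² + (-2·δq/q)² + (2·δc/c)²) = √(0.0113 + 0.0559 + 0.0448) = 0.335
Q = 1670, so δQ = 0.335 × 1670 = 558.

558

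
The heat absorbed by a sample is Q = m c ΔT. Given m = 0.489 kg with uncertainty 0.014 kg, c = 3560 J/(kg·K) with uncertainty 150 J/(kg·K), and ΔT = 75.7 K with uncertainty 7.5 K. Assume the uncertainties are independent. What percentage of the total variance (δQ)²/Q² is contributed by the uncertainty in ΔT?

79.1%

(δQ/Q)² = (1·δm/m)² + (1·δc/c)² + (1·δΔT/ΔT)²
  m term: (1×0.0286)² = 0.000820
  c term: (1×0.0421)² = 0.00178
  ΔT term: (1×0.0991)² = 0.00982
Total = 0.0124. Share from ΔT = 0.00982/0.0124 = 0.791.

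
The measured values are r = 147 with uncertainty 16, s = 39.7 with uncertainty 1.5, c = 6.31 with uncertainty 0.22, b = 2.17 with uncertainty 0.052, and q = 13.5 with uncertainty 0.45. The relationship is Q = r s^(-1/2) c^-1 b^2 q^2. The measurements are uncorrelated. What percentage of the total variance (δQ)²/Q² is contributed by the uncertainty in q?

22.0%

(δQ/Q)² = (1·δr/r)² + (−½·δs/s)² + (-1·δc/c)² + (2·δb/b)² + (2·δq/q)²
  r term: (1×0.109)² = 0.0118
  s term: (-0.5×0.0378)² = 0.000357
  c term: (-1×0.0349)² = 0.00122
  b term: (2×0.0240)² = 0.00230
  q term: (2×0.0333)² = 0.00444
Total = 0.0202. Share from q = 0.00444/0.0202 = 0.220.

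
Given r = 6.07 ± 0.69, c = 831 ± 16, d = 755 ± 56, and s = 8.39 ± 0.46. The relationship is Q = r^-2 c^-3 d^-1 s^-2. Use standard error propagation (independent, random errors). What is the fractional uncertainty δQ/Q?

0.269

Each factor contributes (exponent × relative error)² to (δQ/Q)²:
  (-2·δr/r)² = (-2×0.114)² = 0.0517;  (-3·δc/c)² = (-3×0.0193)² = 0.00334;  (-1·δd/d)² = (-1×0.0742)² = 0.00550;  (-2·δs/s)² = (-2×0.0548)² = 0.0120
δQ/Q = √(0.0725) = 0.269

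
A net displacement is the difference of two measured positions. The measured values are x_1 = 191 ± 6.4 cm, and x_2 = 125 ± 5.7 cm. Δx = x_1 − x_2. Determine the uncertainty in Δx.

8.57 cm

Each term contributes (cᵢ δxᵢ)² to (δΔx)²:
  (δx_1)² = 41.0;  (δx_2)² = 32.5
δΔx = √(73.5) = 8.57 cm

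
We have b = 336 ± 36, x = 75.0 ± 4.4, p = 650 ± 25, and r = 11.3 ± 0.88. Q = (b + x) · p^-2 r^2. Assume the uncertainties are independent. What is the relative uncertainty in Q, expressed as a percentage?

19.5%

Let u = b + x = 411. δu = √(δb² + δx²) = √(1300 + 19.4) = 36.3, so δu/u = 0.0882.
Q is then a monomial in u, p, r:
δQ/Q = √((δu/u)² + (-2·δp/p)² + (2·δr/r)²) = √(0.00779 + 0.00592 + 0.0243) = 0.195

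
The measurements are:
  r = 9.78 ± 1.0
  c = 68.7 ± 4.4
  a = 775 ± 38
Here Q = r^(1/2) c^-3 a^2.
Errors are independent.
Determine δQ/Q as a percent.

For a monomial Q ∝ r^(1/2), c^-3, a^2, fractional errors add in quadrature:
  (½·δr/r)² = (0.5×0.102)² = 0.00261;  (-3·δc/c)² = (-3×0.0640)² = 0.0369;  (2·δa/a)² = (2×0.0490)² = 0.00962
δQ/Q = √(0.0491) = 0.222

22.2%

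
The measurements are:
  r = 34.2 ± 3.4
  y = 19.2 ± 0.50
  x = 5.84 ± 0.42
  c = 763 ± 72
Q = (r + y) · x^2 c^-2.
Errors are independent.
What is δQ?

Let u = r + y = 53.4. δu = √(δr² + δy²) = √(11.6 + 0.250) = 3.44, so δu/u = 0.0644.
Q is then a monomial in u, x, c:
δQ/Q = √((δu/u)² + (2·δx/x)² + (-2·δc/c)²) = √(0.00414 + 0.0207 + 0.0356) = 0.246
Q = 0.00313, so δQ = 0.246 × 0.00313 = 0.000769.

0.000769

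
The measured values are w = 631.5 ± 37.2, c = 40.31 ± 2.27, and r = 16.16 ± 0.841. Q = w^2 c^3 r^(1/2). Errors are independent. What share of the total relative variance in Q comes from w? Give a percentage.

(δQ/Q)² = (2·δw/w)² + (3·δc/c)² + (½·δr/r)²
  w term: (2×0.0589)² = 0.0139
  c term: (3×0.0563)² = 0.0285
  r term: (0.5×0.0520)² = 0.000677
Total = 0.0431. Share from w = 0.0139/0.0431 = 0.322.

32.2%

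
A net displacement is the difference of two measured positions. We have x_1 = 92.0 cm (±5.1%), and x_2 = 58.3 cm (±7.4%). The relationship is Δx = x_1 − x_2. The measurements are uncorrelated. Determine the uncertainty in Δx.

Sums and differences: (δΔx)² = Σ (cᵢ δxᵢ)².
  (δx_1)² = 22.0;  (δx_2)² = 18.6
δΔx = √(40.6) = 6.37 cm

6.37 cm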